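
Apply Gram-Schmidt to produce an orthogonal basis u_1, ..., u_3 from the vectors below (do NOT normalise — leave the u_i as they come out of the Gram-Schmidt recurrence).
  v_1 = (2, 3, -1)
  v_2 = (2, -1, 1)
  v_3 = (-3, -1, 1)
Orthogonal basis:
  u_1 = (2, 3, -1)
  u_2 = (2, -1, 1)
  u_3 = (-5/21, 10/21, 20/21)

Apply the Gram-Schmidt recurrence
  u_1 = v_1
  u_i = v_i − Σ_{j<i} ((v_i · u_j) / (u_j · u_j)) · u_j.

Step by step this gives:
  u_1 = (2, 3, -1)
  u_2 = (2, -1, 1)
  u_3 = (-5/21, 10/21, 20/21)

Orthogonality check:
  u_2 · u_1 = 0 (should be 0)
  u_3 · u_1 = 0 (should be 0)
  u_3 · u_2 = 0 (should be 0)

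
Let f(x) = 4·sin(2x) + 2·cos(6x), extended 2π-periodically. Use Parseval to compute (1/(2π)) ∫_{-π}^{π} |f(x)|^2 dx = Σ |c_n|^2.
Σ |c_n|^2 = 10

Expand |f|^2 and use orthogonality of {sin(nx), cos(mx)} on [-π, π]:
  ∫_{-π}^{π} sin(nx)^2 dx = π, ∫ cos(mx)^2 dx = π, and cross terms integrate to 0.
So ∫_{-π}^{π} f(x)^2 dx = 4^2 · π + 2^2 · π = (16 + 4)π.
Divide by 2π: (16 + 4)/2 = 10.
By Parseval, this equals Σ |c_n|^2.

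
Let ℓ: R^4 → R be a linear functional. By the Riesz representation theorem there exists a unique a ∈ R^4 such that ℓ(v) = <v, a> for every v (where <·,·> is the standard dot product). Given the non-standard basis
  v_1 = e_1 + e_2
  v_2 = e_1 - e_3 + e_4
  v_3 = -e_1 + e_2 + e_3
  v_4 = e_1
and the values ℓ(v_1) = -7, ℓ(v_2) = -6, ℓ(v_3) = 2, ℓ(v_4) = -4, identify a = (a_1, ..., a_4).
a = (-4, -3, 1, -1)

Write a = (a_1, ..., a_4) in the standard basis. For each basis vector v_i, ℓ(v_i) = <v_i, a> is a linear equation in the a_j's. Collect the n equations into a matrix system V a = ℓ, where row i of V is v_i (expressed in the standard basis). Since V is invertible (lower-triangular with 1s on the diagonal, up to permutation), solve by back-substitution:
  V =
[[1, 1, 0, 0],
 [1, 0, -1, 1],
 [-1, 1, 1, 0],
 [1, 0, 0, 0]]
  V a = (-7, -6, 2, -4)
Solving gives a = (-4, -3, 1, -1).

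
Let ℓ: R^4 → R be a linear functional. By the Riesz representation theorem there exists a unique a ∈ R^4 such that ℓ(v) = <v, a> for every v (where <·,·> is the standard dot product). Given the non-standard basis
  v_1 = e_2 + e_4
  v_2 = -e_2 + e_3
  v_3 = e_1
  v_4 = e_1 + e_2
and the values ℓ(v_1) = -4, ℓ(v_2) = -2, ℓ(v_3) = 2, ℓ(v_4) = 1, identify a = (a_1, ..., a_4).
a = (2, -1, -3, -3)

Write a = (a_1, ..., a_4) in the standard basis. For each basis vector v_i, ℓ(v_i) = <v_i, a> is a linear equation in the a_j's. Collect the n equations into a matrix system V a = ℓ, where row i of V is v_i (expressed in the standard basis). Since V is invertible (lower-triangular with 1s on the diagonal, up to permutation), solve by back-substitution:
  V =
[[0, 1, 0, 1],
 [0, -1, 1, 0],
 [1, 0, 0, 0],
 [1, 1, 0, 0]]
  V a = (-4, -2, 2, 1)
Solving gives a = (2, -1, -3, -3).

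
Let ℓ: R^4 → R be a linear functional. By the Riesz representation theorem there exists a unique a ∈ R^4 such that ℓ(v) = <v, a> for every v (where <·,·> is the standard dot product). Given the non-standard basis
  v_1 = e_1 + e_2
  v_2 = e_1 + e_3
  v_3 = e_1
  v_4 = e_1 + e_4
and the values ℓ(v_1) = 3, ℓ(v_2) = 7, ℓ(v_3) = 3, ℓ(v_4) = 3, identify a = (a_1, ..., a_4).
a = (3, 0, 4, 0)

Write a = (a_1, ..., a_4) in the standard basis. For each basis vector v_i, ℓ(v_i) = <v_i, a> is a linear equation in the a_j's. Collect the n equations into a matrix system V a = ℓ, where row i of V is v_i (expressed in the standard basis). Since V is invertible (lower-triangular with 1s on the diagonal, up to permutation), solve by back-substitution:
  V =
[[1, 1, 0, 0],
 [1, 0, 1, 0],
 [1, 0, 0, 0],
 [1, 0, 0, 1]]
  V a = (3, 7, 3, 3)
Solving gives a = (3, 0, 4, 0).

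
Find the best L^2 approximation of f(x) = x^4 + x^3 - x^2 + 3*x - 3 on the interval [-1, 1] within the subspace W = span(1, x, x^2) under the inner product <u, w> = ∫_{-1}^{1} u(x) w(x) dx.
g(x) = -x^2/7 + 18*x/5 - 108/35

The best approximation g ∈ W is the orthogonal projection of f onto W. Writing g = a_0 + a_1 x + a_2 x^2, the coefficients solve the normal equations G · a = b where
  G_{ij} = <φ_i, φ_j> and b_i = <f, φ_i>, with φ_0 = 1, φ_1 = x, φ_2 = x^2.
G =
  [2, 0, 2/3]
  [0, 2/3, 0]
  [2/3, 0, 2/5],
b = (-94/15, 12/5, -74/35).
Solving gives a_0 = -108/35, a_1 = 18/5, a_2 = -1/7, so
  g(x) = -x^2/7 + 18*x/5 - 108/35.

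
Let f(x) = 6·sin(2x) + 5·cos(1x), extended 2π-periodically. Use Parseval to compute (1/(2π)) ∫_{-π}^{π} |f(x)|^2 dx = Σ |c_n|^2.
Σ |c_n|^2 = 61/2

Expand |f|^2 and use orthogonality of {sin(nx), cos(mx)} on [-π, π]:
  ∫_{-π}^{π} sin(nx)^2 dx = π, ∫ cos(mx)^2 dx = π, and cross terms integrate to 0.
So ∫_{-π}^{π} f(x)^2 dx = 6^2 · π + 5^2 · π = (36 + 25)π.
Divide by 2π: (36 + 25)/2 = 61/2.
By Parseval, this equals Σ |c_n|^2.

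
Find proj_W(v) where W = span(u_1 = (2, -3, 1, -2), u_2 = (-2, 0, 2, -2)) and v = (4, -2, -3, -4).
proj_W(v) = (193/53, -180/53, -13/53, -47/53)

Set up U = [u_1 | ... | u_2] ∈ R^(4×2). The projector onto W = col(U) is P = U (U^T U)^(-1) U^T.
Compute U^T U =
  [18, 2]
  [2, 12],
and U^T v = (19, -6).
Solve U^T U · c = U^T v for the coefficients: c = (60/53, -73/106). The projection is proj_W(v) = U c.
Check: (v - proj_W(v)) · u_1 = 0  (should be 0).
Check: (v - proj_W(v)) · u_2 = 0  (should be 0).
Result: proj_W(v) = (193/53, -180/53, -13/53, -47/53).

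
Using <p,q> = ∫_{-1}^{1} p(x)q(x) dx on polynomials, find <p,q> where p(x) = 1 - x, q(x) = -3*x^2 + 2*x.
<p,q> = -10/3

Expand the product: p(x)·q(x) = 3*x^3 - 5*x^2 + 2*x.
∫_{-1}^{1} of each monomial x^k gives [2/(k+1) if k even, 0 if k odd]. Integrating term-by-term (or equivalently evaluating the antiderivative F(x) = 3*x^4/4 - 5*x^3/3 + x^2 at the endpoints):
  F(1) − F(−1) = 1/12 − (41/12) = -10/3.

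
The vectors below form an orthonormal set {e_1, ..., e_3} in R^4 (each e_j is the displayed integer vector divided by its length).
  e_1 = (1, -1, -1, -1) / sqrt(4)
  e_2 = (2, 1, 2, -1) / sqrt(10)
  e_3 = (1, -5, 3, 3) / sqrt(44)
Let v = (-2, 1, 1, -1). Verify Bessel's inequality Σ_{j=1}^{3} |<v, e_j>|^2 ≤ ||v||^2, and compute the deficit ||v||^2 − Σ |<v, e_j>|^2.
Σ |<v, e_j>|^2 = 37/11; ||v||^2 = 7; deficit = 40/11

Write each e_j = u_j / sqrt(<u_j, u_j>) where u_j is the displayed integer vector. Then <v, e_j> = <v, u_j> / sqrt(<u_j, u_j>), so |<v, e_j>|^2 = <v, u_j>^2 / <u_j, u_j>.
Coefficients: <v, e_1> = -3/sqrt(4), <v, e_2> = 0/sqrt(10), <v, e_3> = -7/sqrt(44).
Square and sum: Σ |<v, e_j>|^2 = 37/11.
Compute ||v||^2 = v·v = 7.
Deficit = 7 − 37/11 = 40/11 ≥ 0, confirming Bessel's inequality. (The deficit equals ||v − Σ <v,e_j> e_j||^2, the squared distance from v to span{e_j}.)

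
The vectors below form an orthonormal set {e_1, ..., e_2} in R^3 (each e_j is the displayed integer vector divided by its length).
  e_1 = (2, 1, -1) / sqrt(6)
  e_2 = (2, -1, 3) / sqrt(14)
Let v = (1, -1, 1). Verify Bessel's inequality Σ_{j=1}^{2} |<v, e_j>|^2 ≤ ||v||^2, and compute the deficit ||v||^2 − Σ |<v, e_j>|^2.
Σ |<v, e_j>|^2 = 18/7; ||v||^2 = 3; deficit = 3/7

Write each e_j = u_j / sqrt(<u_j, u_j>) where u_j is the displayed integer vector. Then <v, e_j> = <v, u_j> / sqrt(<u_j, u_j>), so |<v, e_j>|^2 = <v, u_j>^2 / <u_j, u_j>.
Coefficients: <v, e_1> = 0/sqrt(6), <v, e_2> = 6/sqrt(14).
Square and sum: Σ |<v, e_j>|^2 = 18/7.
Compute ||v||^2 = v·v = 3.
Deficit = 3 − 18/7 = 3/7 ≥ 0, confirming Bessel's inequality. (The deficit equals ||v − Σ <v,e_j> e_j||^2, the squared distance from v to span{e_j}.)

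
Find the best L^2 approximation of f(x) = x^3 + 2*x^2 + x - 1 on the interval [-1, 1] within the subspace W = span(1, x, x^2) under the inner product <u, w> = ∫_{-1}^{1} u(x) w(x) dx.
g(x) = 2*x^2 + 8*x/5 - 1

The best approximation g ∈ W is the orthogonal projection of f onto W. Writing g = a_0 + a_1 x + a_2 x^2, the coefficients solve the normal equations G · a = b where
  G_{ij} = <φ_i, φ_j> and b_i = <f, φ_i>, with φ_0 = 1, φ_1 = x, φ_2 = x^2.
G =
  [2, 0, 2/3]
  [0, 2/3, 0]
  [2/3, 0, 2/5],
b = (-2/3, 16/15, 2/15).
Solving gives a_0 = -1, a_1 = 8/5, a_2 = 2, so
  g(x) = 2*x^2 + 8*x/5 - 1.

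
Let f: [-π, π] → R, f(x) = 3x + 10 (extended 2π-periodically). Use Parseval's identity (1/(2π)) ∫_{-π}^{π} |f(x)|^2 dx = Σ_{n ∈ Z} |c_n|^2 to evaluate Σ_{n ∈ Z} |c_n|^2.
Σ |c_n|^2 = 3π^2 + 100

Expand and integrate term by term over [-π, π]:
  ∫ (3x)^2 dx = 9·(2π^3/3); ∫ 2·3·(10)·x dx = 0 (odd integrand); ∫ 10^2 dx = 100·2π.
So (1/(2π)) ∫_{-π}^{π} (3x + 10)^2 dx = 9π^2/3 + 100 = 3π^2 + 100.
Parseval ⇒ Σ |c_n|^2 = 3π^2 + 100.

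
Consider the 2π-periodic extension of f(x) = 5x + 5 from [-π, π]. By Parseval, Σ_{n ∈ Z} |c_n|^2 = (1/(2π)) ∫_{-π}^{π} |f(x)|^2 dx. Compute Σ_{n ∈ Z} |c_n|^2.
Σ |c_n|^2 = 25π^2/3 + 25

Expand and integrate term by term over [-π, π]:
  ∫ (5x)^2 dx = 25·(2π^3/3); ∫ 2·5·(5)·x dx = 0 (odd integrand); ∫ 5^2 dx = 25·2π.
So (1/(2π)) ∫_{-π}^{π} (5x + 5)^2 dx = 25π^2/3 + 25 = 25π^2/3 + 25.
Parseval ⇒ Σ |c_n|^2 = 25π^2/3 + 25.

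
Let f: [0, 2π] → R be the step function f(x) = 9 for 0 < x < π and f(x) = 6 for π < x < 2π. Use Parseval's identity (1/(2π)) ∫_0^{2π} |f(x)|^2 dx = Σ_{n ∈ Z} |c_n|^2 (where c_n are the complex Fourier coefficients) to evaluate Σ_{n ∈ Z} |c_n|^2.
Σ |c_n|^2 = 117/2

Parseval equates the L^2 energy of f (normalised by 1/(2π)) with the ℓ^2 sum of its Fourier coefficients: (1/(2π)) ∫_0^{2π} |f|^2 = Σ |c_n|^2.
Compute the left side: (1/(2π)) [∫_0^π 9^2 dx + ∫_π^{2π} 6^2 dx] = (1/(2π)) · (81π + 36π) = (81 + 36)/2 = 117/2.
So Σ_{n ∈ Z} |c_n|^2 = 117/2.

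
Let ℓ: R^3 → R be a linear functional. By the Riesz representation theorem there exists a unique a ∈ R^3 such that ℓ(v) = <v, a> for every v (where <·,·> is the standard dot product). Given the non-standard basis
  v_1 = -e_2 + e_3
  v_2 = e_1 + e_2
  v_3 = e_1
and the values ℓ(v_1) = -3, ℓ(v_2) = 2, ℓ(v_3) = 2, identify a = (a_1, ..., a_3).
a = (2, 0, -3)

Write a = (a_1, ..., a_3) in the standard basis. For each basis vector v_i, ℓ(v_i) = <v_i, a> is a linear equation in the a_j's. Collect the n equations into a matrix system V a = ℓ, where row i of V is v_i (expressed in the standard basis). Since V is invertible (lower-triangular with 1s on the diagonal, up to permutation), solve by back-substitution:
  V =
[[0, -1, 1],
 [1, 1, 0],
 [1, 0, 0]]
  V a = (-3, 2, 2)
Solving gives a = (2, 0, -3).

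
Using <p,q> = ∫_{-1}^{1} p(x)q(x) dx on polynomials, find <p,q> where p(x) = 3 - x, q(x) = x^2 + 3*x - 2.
<p,q> = -12

Expand the product: p(x)·q(x) = -x^3 + 11*x - 6.
∫_{-1}^{1} of each monomial x^k gives [2/(k+1) if k even, 0 if k odd]. Integrating term-by-term (or equivalently evaluating the antiderivative F(x) = -x^4/4 + 11*x^2/2 - 6*x at the endpoints):
  F(1) − F(−1) = -3/4 − (45/4) = -12.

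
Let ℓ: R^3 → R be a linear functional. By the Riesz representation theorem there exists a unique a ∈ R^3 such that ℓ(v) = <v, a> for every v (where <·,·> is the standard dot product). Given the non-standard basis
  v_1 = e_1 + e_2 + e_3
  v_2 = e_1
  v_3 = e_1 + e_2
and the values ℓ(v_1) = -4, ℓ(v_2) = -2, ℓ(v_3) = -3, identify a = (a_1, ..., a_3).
a = (-2, -1, -1)

Write a = (a_1, ..., a_3) in the standard basis. For each basis vector v_i, ℓ(v_i) = <v_i, a> is a linear equation in the a_j's. Collect the n equations into a matrix system V a = ℓ, where row i of V is v_i (expressed in the standard basis). Since V is invertible (lower-triangular with 1s on the diagonal, up to permutation), solve by back-substitution:
  V =
[[1, 1, 1],
 [1, 0, 0],
 [1, 1, 0]]
  V a = (-4, -2, -3)
Solving gives a = (-2, -1, -1).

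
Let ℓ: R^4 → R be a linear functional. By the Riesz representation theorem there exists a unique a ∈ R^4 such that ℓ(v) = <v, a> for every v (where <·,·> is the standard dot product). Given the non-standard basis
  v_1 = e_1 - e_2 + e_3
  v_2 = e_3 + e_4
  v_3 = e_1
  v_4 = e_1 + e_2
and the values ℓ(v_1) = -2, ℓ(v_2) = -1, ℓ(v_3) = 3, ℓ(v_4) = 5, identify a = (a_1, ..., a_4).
a = (3, 2, -3, 2)

Write a = (a_1, ..., a_4) in the standard basis. For each basis vector v_i, ℓ(v_i) = <v_i, a> is a linear equation in the a_j's. Collect the n equations into a matrix system V a = ℓ, where row i of V is v_i (expressed in the standard basis). Since V is invertible (lower-triangular with 1s on the diagonal, up to permutation), solve by back-substitution:
  V =
[[1, -1, 1, 0],
 [0, 0, 1, 1],
 [1, 0, 0, 0],
 [1, 1, 0, 0]]
  V a = (-2, -1, 3, 5)
Solving gives a = (3, 2, -3, 2).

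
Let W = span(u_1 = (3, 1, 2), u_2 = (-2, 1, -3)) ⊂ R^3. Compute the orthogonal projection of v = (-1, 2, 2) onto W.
proj_W(v) = (2/3, 1/3, 1/3)

Set up U = [u_1 | ... | u_2] ∈ R^(3×2). The projector onto W = col(U) is P = U (U^T U)^(-1) U^T.
Compute U^T U =
  [14, -11]
  [-11, 14],
and U^T v = (3, -2).
Solve U^T U · c = U^T v for the coefficients: c = (4/15, 1/15). The projection is proj_W(v) = U c.
Check: (v - proj_W(v)) · u_1 = 0  (should be 0).
Check: (v - proj_W(v)) · u_2 = 0  (should be 0).
Result: proj_W(v) = (2/3, 1/3, 1/3).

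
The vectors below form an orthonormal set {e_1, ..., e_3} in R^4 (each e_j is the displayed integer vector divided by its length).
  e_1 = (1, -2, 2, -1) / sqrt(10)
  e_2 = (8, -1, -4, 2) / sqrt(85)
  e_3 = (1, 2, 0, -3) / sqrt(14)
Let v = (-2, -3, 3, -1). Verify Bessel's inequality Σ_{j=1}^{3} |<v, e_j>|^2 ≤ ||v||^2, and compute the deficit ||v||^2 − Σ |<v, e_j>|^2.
Σ |<v, e_j>|^2 = 2673/119; ||v||^2 = 23; deficit = 64/119

Write each e_j = u_j / sqrt(<u_j, u_j>) where u_j is the displayed integer vector. Then <v, e_j> = <v, u_j> / sqrt(<u_j, u_j>), so |<v, e_j>|^2 = <v, u_j>^2 / <u_j, u_j>.
Coefficients: <v, e_1> = 11/sqrt(10), <v, e_2> = -27/sqrt(85), <v, e_3> = -5/sqrt(14).
Square and sum: Σ |<v, e_j>|^2 = 2673/119.
Compute ||v||^2 = v·v = 23.
Deficit = 23 − 2673/119 = 64/119 ≥ 0, confirming Bessel's inequality. (The deficit equals ||v − Σ <v,e_j> e_j||^2, the squared distance from v to span{e_j}.)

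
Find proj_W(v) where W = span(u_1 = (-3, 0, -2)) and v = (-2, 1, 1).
proj_W(v) = (-12/13, 0, -8/13)

Set up U = [u_1 | ... | u_1] ∈ R^(3×1). The projector onto W = col(U) is P = U (U^T U)^(-1) U^T.
Compute U^T U =
  [13],
and U^T v = (4).
Solve U^T U · c = U^T v for the coefficients: c = (4/13). The projection is proj_W(v) = U c.
Check: (v - proj_W(v)) · u_1 = 0  (should be 0).
Result: proj_W(v) = (-12/13, 0, -8/13).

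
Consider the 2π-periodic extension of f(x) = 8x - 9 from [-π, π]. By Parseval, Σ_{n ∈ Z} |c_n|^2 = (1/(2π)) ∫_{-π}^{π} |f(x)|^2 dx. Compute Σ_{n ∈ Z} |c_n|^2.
Σ |c_n|^2 = 64π^2/3 + 81

Expand and integrate term by term over [-π, π]:
  ∫ (8x)^2 dx = 64·(2π^3/3); ∫ 2·8·(-9)·x dx = 0 (odd integrand); ∫ (-9)^2 dx = 81·2π.
So (1/(2π)) ∫_{-π}^{π} (8x - 9)^2 dx = 64π^2/3 + 81 = 64π^2/3 + 81.
Parseval ⇒ Σ |c_n|^2 = 64π^2/3 + 81.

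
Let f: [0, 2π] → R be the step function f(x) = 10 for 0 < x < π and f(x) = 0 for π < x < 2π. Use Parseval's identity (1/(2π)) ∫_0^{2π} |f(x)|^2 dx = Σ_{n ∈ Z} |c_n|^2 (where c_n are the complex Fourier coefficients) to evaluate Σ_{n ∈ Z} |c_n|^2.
Σ |c_n|^2 = 50

Parseval equates the L^2 energy of f (normalised by 1/(2π)) with the ℓ^2 sum of its Fourier coefficients: (1/(2π)) ∫_0^{2π} |f|^2 = Σ |c_n|^2.
Compute the left side: (1/(2π)) [∫_0^π 10^2 dx + ∫_π^{2π} 0^2 dx] = (1/(2π)) · (100π + 0π) = (100 + 0)/2 = 50.
So Σ_{n ∈ Z} |c_n|^2 = 50.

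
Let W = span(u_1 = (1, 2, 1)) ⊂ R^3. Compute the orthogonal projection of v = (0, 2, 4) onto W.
proj_W(v) = (4/3, 8/3, 4/3)

Set up U = [u_1 | ... | u_1] ∈ R^(3×1). The projector onto W = col(U) is P = U (U^T U)^(-1) U^T.
Compute U^T U =
  [6],
and U^T v = (8).
Solve U^T U · c = U^T v for the coefficients: c = (4/3). The projection is proj_W(v) = U c.
Check: (v - proj_W(v)) · u_1 = 0  (should be 0).
Result: proj_W(v) = (4/3, 8/3, 4/3).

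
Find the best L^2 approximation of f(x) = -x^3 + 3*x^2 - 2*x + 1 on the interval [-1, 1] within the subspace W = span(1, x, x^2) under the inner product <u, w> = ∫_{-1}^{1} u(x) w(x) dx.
g(x) = 3*x^2 - 13*x/5 + 1

The best approximation g ∈ W is the orthogonal projection of f onto W. Writing g = a_0 + a_1 x + a_2 x^2, the coefficients solve the normal equations G · a = b where
  G_{ij} = <φ_i, φ_j> and b_i = <f, φ_i>, with φ_0 = 1, φ_1 = x, φ_2 = x^2.
G =
  [2, 0, 2/3]
  [0, 2/3, 0]
  [2/3, 0, 2/5],
b = (4, -26/15, 28/15).
Solving gives a_0 = 1, a_1 = -13/5, a_2 = 3, so
  g(x) = 3*x^2 - 13*x/5 + 1.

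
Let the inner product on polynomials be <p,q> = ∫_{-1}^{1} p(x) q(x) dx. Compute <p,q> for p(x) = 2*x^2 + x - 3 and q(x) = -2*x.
<p,q> = -4/3

Expand the product: p(x)·q(x) = -4*x^3 - 2*x^2 + 6*x.
∫_{-1}^{1} of each monomial x^k gives [2/(k+1) if k even, 0 if k odd]. Integrating term-by-term (or equivalently evaluating the antiderivative F(x) = -x^4 - 2*x^3/3 + 3*x^2 at the endpoints):
  F(1) − F(−1) = 4/3 − (8/3) = -4/3.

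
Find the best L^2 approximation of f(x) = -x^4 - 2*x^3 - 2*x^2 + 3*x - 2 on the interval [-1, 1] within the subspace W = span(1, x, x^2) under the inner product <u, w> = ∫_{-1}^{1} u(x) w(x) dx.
g(x) = -20*x^2/7 + 9*x/5 - 67/35

The best approximation g ∈ W is the orthogonal projection of f onto W. Writing g = a_0 + a_1 x + a_2 x^2, the coefficients solve the normal equations G · a = b where
  G_{ij} = <φ_i, φ_j> and b_i = <f, φ_i>, with φ_0 = 1, φ_1 = x, φ_2 = x^2.
G =
  [2, 0, 2/3]
  [0, 2/3, 0]
  [2/3, 0, 2/5],
b = (-86/15, 6/5, -254/105).
Solving gives a_0 = -67/35, a_1 = 9/5, a_2 = -20/7, so
  g(x) = -20*x^2/7 + 9*x/5 - 67/35.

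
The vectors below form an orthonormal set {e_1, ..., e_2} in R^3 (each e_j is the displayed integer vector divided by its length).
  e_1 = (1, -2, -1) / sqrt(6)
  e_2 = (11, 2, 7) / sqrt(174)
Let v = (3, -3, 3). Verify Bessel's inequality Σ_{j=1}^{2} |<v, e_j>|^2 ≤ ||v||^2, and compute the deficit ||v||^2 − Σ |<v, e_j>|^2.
Σ |<v, e_j>|^2 = 558/29; ||v||^2 = 27; deficit = 225/29

Write each e_j = u_j / sqrt(<u_j, u_j>) where u_j is the displayed integer vector. Then <v, e_j> = <v, u_j> / sqrt(<u_j, u_j>), so |<v, e_j>|^2 = <v, u_j>^2 / <u_j, u_j>.
Coefficients: <v, e_1> = 6/sqrt(6), <v, e_2> = 48/sqrt(174).
Square and sum: Σ |<v, e_j>|^2 = 558/29.
Compute ||v||^2 = v·v = 27.
Deficit = 27 − 558/29 = 225/29 ≥ 0, confirming Bessel's inequality. (The deficit equals ||v − Σ <v,e_j> e_j||^2, the squared distance from v to span{e_j}.)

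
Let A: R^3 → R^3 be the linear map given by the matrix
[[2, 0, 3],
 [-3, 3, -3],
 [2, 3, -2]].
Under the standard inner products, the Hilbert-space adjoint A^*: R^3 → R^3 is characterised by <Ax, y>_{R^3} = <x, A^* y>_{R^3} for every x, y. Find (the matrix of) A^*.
A^* = A^T =
[[2, -3, 2],
 [0, 3, 3],
 [3, -3, -2]]

For real matrices with standard dot products, the defining identity <Ax, y> = <x, A^* y> gives (Ax)^T y = x^T (A^*) y, i.e. x^T A^T y = x^T (A^*) y. Since this holds for all x, y, we must have A^* = A^T. Therefore
A^* =
[[2, -3, 2],
 [0, 3, 3],
 [3, -3, -2]].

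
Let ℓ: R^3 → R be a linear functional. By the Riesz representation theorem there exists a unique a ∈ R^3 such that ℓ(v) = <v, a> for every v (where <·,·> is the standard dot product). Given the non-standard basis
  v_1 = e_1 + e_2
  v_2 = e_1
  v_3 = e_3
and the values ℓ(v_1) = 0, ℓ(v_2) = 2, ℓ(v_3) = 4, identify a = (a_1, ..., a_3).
a = (2, -2, 4)

Write a = (a_1, ..., a_3) in the standard basis. For each basis vector v_i, ℓ(v_i) = <v_i, a> is a linear equation in the a_j's. Collect the n equations into a matrix system V a = ℓ, where row i of V is v_i (expressed in the standard basis). Since V is invertible (lower-triangular with 1s on the diagonal, up to permutation), solve by back-substitution:
  V =
[[1, 1, 0],
 [1, 0, 0],
 [0, 0, 1]]
  V a = (0, 2, 4)
Solving gives a = (2, -2, 4).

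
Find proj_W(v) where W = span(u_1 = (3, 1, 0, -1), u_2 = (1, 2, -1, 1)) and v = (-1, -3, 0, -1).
proj_W(v) = (-77/61, -139/61, 68/61, -65/61)

Set up U = [u_1 | ... | u_2] ∈ R^(4×2). The projector onto W = col(U) is P = U (U^T U)^(-1) U^T.
Compute U^T U =
  [11, 4]
  [4, 7],
and U^T v = (-5, -8).
Solve U^T U · c = U^T v for the coefficients: c = (-3/61, -68/61). The projection is proj_W(v) = U c.
Check: (v - proj_W(v)) · u_1 = 0  (should be 0).
Check: (v - proj_W(v)) · u_2 = 0  (should be 0).
Result: proj_W(v) = (-77/61, -139/61, 68/61, -65/61).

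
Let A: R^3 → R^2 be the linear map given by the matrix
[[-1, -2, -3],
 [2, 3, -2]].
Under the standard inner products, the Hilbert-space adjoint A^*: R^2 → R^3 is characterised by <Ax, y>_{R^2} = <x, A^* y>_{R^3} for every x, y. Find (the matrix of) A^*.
A^* = A^T =
[[-1, 2],
 [-2, 3],
 [-3, -2]]

For real matrices with standard dot products, the defining identity <Ax, y> = <x, A^* y> gives (Ax)^T y = x^T (A^*) y, i.e. x^T A^T y = x^T (A^*) y. Since this holds for all x, y, we must have A^* = A^T. Therefore
A^* =
[[-1, 2],
 [-2, 3],
 [-3, -2]].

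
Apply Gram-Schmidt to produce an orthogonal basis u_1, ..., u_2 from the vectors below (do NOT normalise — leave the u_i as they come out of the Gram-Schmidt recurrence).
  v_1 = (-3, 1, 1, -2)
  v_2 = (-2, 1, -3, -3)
Orthogonal basis:
  u_1 = (-3, 1, 1, -2)
  u_2 = (0, 1/3, -11/3, -5/3)

Apply the Gram-Schmidt recurrence
  u_1 = v_1
  u_i = v_i − Σ_{j<i} ((v_i · u_j) / (u_j · u_j)) · u_j.

Step by step this gives:
  u_1 = (-3, 1, 1, -2)
  u_2 = (0, 1/3, -11/3, -5/3)

Orthogonality check:
  u_2 · u_1 = 0 (should be 0)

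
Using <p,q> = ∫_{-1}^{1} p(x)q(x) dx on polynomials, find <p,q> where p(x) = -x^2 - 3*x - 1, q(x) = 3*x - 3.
<p,q> = 2

Expand the product: p(x)·q(x) = -3*x^3 - 6*x^2 + 6*x + 3.
∫_{-1}^{1} of each monomial x^k gives [2/(k+1) if k even, 0 if k odd]. Integrating term-by-term (or equivalently evaluating the antiderivative F(x) = -3*x^4/4 - 2*x^3 + 3*x^2 + 3*x at the endpoints):
  F(1) − F(−1) = 13/4 − (5/4) = 2.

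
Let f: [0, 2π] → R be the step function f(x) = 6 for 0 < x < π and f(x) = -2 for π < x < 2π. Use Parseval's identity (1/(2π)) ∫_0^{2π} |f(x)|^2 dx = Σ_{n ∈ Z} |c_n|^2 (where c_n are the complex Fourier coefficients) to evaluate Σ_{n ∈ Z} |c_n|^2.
Σ |c_n|^2 = 20

Parseval equates the L^2 energy of f (normalised by 1/(2π)) with the ℓ^2 sum of its Fourier coefficients: (1/(2π)) ∫_0^{2π} |f|^2 = Σ |c_n|^2.
Compute the left side: (1/(2π)) [∫_0^π 6^2 dx + ∫_π^{2π} (-2)^2 dx] = (1/(2π)) · (36π + 4π) = (36 + 4)/2 = 20.
So Σ_{n ∈ Z} |c_n|^2 = 20.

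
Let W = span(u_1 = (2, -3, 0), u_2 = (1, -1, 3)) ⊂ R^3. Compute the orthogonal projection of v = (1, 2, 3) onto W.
proj_W(v) = (-22/59, 64/59, 186/59)

Set up U = [u_1 | ... | u_2] ∈ R^(3×2). The projector onto W = col(U) is P = U (U^T U)^(-1) U^T.
Compute U^T U =
  [13, 5]
  [5, 11],
and U^T v = (-4, 8).
Solve U^T U · c = U^T v for the coefficients: c = (-42/59, 62/59). The projection is proj_W(v) = U c.
Check: (v - proj_W(v)) · u_1 = 0  (should be 0).
Check: (v - proj_W(v)) · u_2 = 0  (should be 0).
Result: proj_W(v) = (-22/59, 64/59, 186/59).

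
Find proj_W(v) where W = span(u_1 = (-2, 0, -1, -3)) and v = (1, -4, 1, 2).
proj_W(v) = (9/7, 0, 9/14, 27/14)

Set up U = [u_1 | ... | u_1] ∈ R^(4×1). The projector onto W = col(U) is P = U (U^T U)^(-1) U^T.
Compute U^T U =
  [14],
and U^T v = (-9).
Solve U^T U · c = U^T v for the coefficients: c = (-9/14). The projection is proj_W(v) = U c.
Check: (v - proj_W(v)) · u_1 = 0  (should be 0).
Result: proj_W(v) = (9/7, 0, 9/14, 27/14).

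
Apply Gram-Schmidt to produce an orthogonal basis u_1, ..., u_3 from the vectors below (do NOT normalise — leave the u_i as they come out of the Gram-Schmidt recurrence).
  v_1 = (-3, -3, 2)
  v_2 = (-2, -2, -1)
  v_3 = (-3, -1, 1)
Orthogonal basis:
  u_1 = (-3, -3, 2)
  u_2 = (-7/11, -7/11, -21/11)
  u_3 = (-1, 1, 0)

Apply the Gram-Schmidt recurrence
  u_1 = v_1
  u_i = v_i − Σ_{j<i} ((v_i · u_j) / (u_j · u_j)) · u_j.

Step by step this gives:
  u_1 = (-3, -3, 2)
  u_2 = (-7/11, -7/11, -21/11)
  u_3 = (-1, 1, 0)

Orthogonality check:
  u_2 · u_1 = 0 (should be 0)
  u_3 · u_1 = 0 (should be 0)
  u_3 · u_2 = 0 (should be 0)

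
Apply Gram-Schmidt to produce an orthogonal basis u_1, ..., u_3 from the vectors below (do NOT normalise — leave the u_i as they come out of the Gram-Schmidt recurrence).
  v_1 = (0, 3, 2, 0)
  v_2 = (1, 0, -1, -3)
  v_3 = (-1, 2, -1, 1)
Orthogonal basis:
  u_1 = (0, 3, 2, 0)
  u_2 = (1, 6/13, -9/13, -3)
  u_3 = (-108/139, 164/139, -246/139, 46/139)

Apply the Gram-Schmidt recurrence
  u_1 = v_1
  u_i = v_i − Σ_{j<i} ((v_i · u_j) / (u_j · u_j)) · u_j.

Step by step this gives:
  u_1 = (0, 3, 2, 0)
  u_2 = (1, 6/13, -9/13, -3)
  u_3 = (-108/139, 164/139, -246/139, 46/139)

Orthogonality check:
  u_2 · u_1 = 0 (should be 0)
  u_3 · u_1 = 0 (should be 0)
  u_3 · u_2 = 0 (should be 0)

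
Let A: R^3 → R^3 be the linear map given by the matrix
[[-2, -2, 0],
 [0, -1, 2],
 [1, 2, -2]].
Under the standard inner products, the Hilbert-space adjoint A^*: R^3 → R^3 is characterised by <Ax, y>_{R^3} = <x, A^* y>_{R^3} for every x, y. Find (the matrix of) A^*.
A^* = A^T =
[[-2, 0, 1],
 [-2, -1, 2],
 [0, 2, -2]]

For real matrices with standard dot products, the defining identity <Ax, y> = <x, A^* y> gives (Ax)^T y = x^T (A^*) y, i.e. x^T A^T y = x^T (A^*) y. Since this holds for all x, y, we must have A^* = A^T. Therefore
A^* =
[[-2, 0, 1],
 [-2, -1, 2],
 [0, 2, -2]].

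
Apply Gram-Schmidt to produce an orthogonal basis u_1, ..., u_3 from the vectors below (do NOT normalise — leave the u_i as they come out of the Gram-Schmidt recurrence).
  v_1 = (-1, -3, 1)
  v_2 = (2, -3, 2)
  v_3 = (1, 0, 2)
Orthogonal basis:
  u_1 = (-1, -3, 1)
  u_2 = (31/11, -6/11, 13/11)
  u_3 = (-45/106, 30/53, 135/106)

Apply the Gram-Schmidt recurrence
  u_1 = v_1
  u_i = v_i − Σ_{j<i} ((v_i · u_j) / (u_j · u_j)) · u_j.

Step by step this gives:
  u_1 = (-1, -3, 1)
  u_2 = (31/11, -6/11, 13/11)
  u_3 = (-45/106, 30/53, 135/106)

Orthogonality check:
  u_2 · u_1 = 0 (should be 0)
  u_3 · u_1 = 0 (should be 0)
  u_3 · u_2 = 0 (should be 0)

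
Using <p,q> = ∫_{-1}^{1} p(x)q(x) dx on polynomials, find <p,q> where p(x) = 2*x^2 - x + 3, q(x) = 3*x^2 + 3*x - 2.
<p,q> = -124/15

Expand the product: p(x)·q(x) = 6*x^4 + 3*x^3 + 2*x^2 + 11*x - 6.
∫_{-1}^{1} of each monomial x^k gives [2/(k+1) if k even, 0 if k odd]. Integrating term-by-term (or equivalently evaluating the antiderivative F(x) = 6*x^5/5 + 3*x^4/4 + 2*x^3/3 + 11*x^2/2 - 6*x at the endpoints):
  F(1) − F(−1) = 127/60 − (623/60) = -124/15.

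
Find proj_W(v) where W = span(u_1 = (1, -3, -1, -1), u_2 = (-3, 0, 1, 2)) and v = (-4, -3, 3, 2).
proj_W(v) = (-95/22, -57/22, 19/22, 57/22)

Set up U = [u_1 | ... | u_2] ∈ R^(4×2). The projector onto W = col(U) is P = U (U^T U)^(-1) U^T.
Compute U^T U =
  [12, -6]
  [-6, 14],
and U^T v = (0, 19).
Solve U^T U · c = U^T v for the coefficients: c = (19/22, 19/11). The projection is proj_W(v) = U c.
Check: (v - proj_W(v)) · u_1 = 0  (should be 0).
Check: (v - proj_W(v)) · u_2 = 0  (should be 0).
Result: proj_W(v) = (-95/22, -57/22, 19/22, 57/22).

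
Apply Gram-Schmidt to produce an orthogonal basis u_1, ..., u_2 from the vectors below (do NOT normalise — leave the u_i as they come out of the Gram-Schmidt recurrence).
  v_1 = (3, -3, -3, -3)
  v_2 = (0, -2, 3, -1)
Orthogonal basis:
  u_1 = (3, -3, -3, -3)
  u_2 = (0, -2, 3, -1)

Apply the Gram-Schmidt recurrence
  u_1 = v_1
  u_i = v_i − Σ_{j<i} ((v_i · u_j) / (u_j · u_j)) · u_j.

Step by step this gives:
  u_1 = (3, -3, -3, -3)
  u_2 = (0, -2, 3, -1)

Orthogonality check:
  u_2 · u_1 = 0 (should be 0)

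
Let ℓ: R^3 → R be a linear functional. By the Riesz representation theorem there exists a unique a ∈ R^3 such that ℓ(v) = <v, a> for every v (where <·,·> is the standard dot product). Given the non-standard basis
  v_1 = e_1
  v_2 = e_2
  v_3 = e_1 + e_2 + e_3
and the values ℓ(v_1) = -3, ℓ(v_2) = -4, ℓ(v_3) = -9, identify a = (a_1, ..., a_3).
a = (-3, -4, -2)

Write a = (a_1, ..., a_3) in the standard basis. For each basis vector v_i, ℓ(v_i) = <v_i, a> is a linear equation in the a_j's. Collect the n equations into a matrix system V a = ℓ, where row i of V is v_i (expressed in the standard basis). Since V is invertible (lower-triangular with 1s on the diagonal, up to permutation), solve by back-substitution:
  V =
[[1, 0, 0],
 [0, 1, 0],
 [1, 1, 1]]
  V a = (-3, -4, -9)
Solving gives a = (-3, -4, -2).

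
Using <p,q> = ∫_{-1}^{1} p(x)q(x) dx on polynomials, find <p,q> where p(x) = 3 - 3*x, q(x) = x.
<p,q> = -2

Expand the product: p(x)·q(x) = -3*x^2 + 3*x.
∫_{-1}^{1} of each monomial x^k gives [2/(k+1) if k even, 0 if k odd]. Integrating term-by-term (or equivalently evaluating the antiderivative F(x) = -x^3 + 3*x^2/2 at the endpoints):
  F(1) − F(−1) = 1/2 − (5/2) = -2.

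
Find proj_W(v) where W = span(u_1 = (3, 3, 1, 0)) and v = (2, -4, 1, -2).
proj_W(v) = (-15/19, -15/19, -5/19, 0)

Set up U = [u_1 | ... | u_1] ∈ R^(4×1). The projector onto W = col(U) is P = U (U^T U)^(-1) U^T.
Compute U^T U =
  [19],
and U^T v = (-5).
Solve U^T U · c = U^T v for the coefficients: c = (-5/19). The projection is proj_W(v) = U c.
Check: (v - proj_W(v)) · u_1 = 0  (should be 0).
Result: proj_W(v) = (-15/19, -15/19, -5/19, 0).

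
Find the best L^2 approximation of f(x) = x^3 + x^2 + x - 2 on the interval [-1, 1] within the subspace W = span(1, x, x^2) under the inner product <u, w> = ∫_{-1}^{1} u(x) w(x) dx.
g(x) = x^2 + 8*x/5 - 2

The best approximation g ∈ W is the orthogonal projection of f onto W. Writing g = a_0 + a_1 x + a_2 x^2, the coefficients solve the normal equations G · a = b where
  G_{ij} = <φ_i, φ_j> and b_i = <f, φ_i>, with φ_0 = 1, φ_1 = x, φ_2 = x^2.
G =
  [2, 0, 2/3]
  [0, 2/3, 0]
  [2/3, 0, 2/5],
b = (-10/3, 16/15, -14/15).
Solving gives a_0 = -2, a_1 = 8/5, a_2 = 1, so
  g(x) = x^2 + 8*x/5 - 2.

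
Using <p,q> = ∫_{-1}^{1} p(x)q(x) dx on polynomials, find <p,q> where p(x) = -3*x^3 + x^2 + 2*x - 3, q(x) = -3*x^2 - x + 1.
<p,q> = -2/3

Expand the product: p(x)·q(x) = 9*x^5 - 10*x^3 + 8*x^2 + 5*x - 3.
∫_{-1}^{1} of each monomial x^k gives [2/(k+1) if k even, 0 if k odd]. Integrating term-by-term (or equivalently evaluating the antiderivative F(x) = 3*x^6/2 - 5*x^4/2 + 8*x^3/3 + 5*x^2/2 - 3*x at the endpoints):
  F(1) − F(−1) = 7/6 − (11/6) = -2/3.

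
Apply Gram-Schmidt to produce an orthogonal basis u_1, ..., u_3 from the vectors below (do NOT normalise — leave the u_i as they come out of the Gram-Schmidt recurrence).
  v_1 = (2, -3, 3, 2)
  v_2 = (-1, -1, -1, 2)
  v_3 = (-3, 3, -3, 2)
Orthogonal basis:
  u_1 = (2, -3, 3, 2)
  u_2 = (-15/13, -10/13, -16/13, 24/13)
  u_3 = (-2/89, 147/89, 75/89, 110/89)

Apply the Gram-Schmidt recurrence
  u_1 = v_1
  u_i = v_i − Σ_{j<i} ((v_i · u_j) / (u_j · u_j)) · u_j.

Step by step this gives:
  u_1 = (2, -3, 3, 2)
  u_2 = (-15/13, -10/13, -16/13, 24/13)
  u_3 = (-2/89, 147/89, 75/89, 110/89)

Orthogonality check:
  u_2 · u_1 = 0 (should be 0)
  u_3 · u_1 = 0 (should be 0)
  u_3 · u_2 = 0 (should be 0)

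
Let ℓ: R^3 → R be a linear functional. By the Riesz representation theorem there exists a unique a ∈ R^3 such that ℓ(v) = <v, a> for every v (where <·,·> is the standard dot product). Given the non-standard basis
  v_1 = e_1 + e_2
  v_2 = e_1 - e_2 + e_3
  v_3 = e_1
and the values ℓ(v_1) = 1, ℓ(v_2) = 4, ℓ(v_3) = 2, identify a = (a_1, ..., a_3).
a = (2, -1, 1)

Write a = (a_1, ..., a_3) in the standard basis. For each basis vector v_i, ℓ(v_i) = <v_i, a> is a linear equation in the a_j's. Collect the n equations into a matrix system V a = ℓ, where row i of V is v_i (expressed in the standard basis). Since V is invertible (lower-triangular with 1s on the diagonal, up to permutation), solve by back-substitution:
  V =
[[1, 1, 0],
 [1, -1, 1],
 [1, 0, 0]]
  V a = (1, 4, 2)
Solving gives a = (2, -1, 1).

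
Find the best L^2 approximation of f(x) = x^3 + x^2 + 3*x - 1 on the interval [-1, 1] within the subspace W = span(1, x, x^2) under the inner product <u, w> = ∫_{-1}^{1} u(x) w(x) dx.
g(x) = x^2 + 18*x/5 - 1

The best approximation g ∈ W is the orthogonal projection of f onto W. Writing g = a_0 + a_1 x + a_2 x^2, the coefficients solve the normal equations G · a = b where
  G_{ij} = <φ_i, φ_j> and b_i = <f, φ_i>, with φ_0 = 1, φ_1 = x, φ_2 = x^2.
G =
  [2, 0, 2/3]
  [0, 2/3, 0]
  [2/3, 0, 2/5],
b = (-4/3, 12/5, -4/15).
Solving gives a_0 = -1, a_1 = 18/5, a_2 = 1, so
  g(x) = x^2 + 18*x/5 - 1.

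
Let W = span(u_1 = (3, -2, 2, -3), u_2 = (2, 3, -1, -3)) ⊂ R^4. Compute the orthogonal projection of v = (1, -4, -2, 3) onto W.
proj_W(v) = (-637/549, -1430/549, 574/549, 355/183)

Set up U = [u_1 | ... | u_2] ∈ R^(4×2). The projector onto W = col(U) is P = U (U^T U)^(-1) U^T.
Compute U^T U =
  [26, 7]
  [7, 23],
and U^T v = (-2, -17).
Solve U^T U · c = U^T v for the coefficients: c = (73/549, -428/549). The projection is proj_W(v) = U c.
Check: (v - proj_W(v)) · u_1 = 0  (should be 0).
Check: (v - proj_W(v)) · u_2 = 0  (should be 0).
Result: proj_W(v) = (-637/549, -1430/549, 574/549, 355/183).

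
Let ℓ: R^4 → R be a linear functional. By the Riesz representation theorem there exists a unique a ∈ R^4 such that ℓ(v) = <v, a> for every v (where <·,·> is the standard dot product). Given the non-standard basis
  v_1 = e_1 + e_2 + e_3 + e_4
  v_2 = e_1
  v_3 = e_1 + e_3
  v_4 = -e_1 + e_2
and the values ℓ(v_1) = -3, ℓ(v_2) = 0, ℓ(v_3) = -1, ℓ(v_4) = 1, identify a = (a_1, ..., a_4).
a = (0, 1, -1, -3)

Write a = (a_1, ..., a_4) in the standard basis. For each basis vector v_i, ℓ(v_i) = <v_i, a> is a linear equation in the a_j's. Collect the n equations into a matrix system V a = ℓ, where row i of V is v_i (expressed in the standard basis). Since V is invertible (lower-triangular with 1s on the diagonal, up to permutation), solve by back-substitution:
  V =
[[1, 1, 1, 1],
 [1, 0, 0, 0],
 [1, 0, 1, 0],
 [-1, 1, 0, 0]]
  V a = (-3, 0, -1, 1)
Solving gives a = (0, 1, -1, -3).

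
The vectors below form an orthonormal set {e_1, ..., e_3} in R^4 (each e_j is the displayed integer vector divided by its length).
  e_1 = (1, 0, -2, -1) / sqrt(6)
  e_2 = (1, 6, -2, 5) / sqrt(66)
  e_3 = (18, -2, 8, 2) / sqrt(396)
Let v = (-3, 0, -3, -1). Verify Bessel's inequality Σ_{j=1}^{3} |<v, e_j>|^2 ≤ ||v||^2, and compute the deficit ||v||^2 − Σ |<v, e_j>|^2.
Σ |<v, e_j>|^2 = 170/9; ||v||^2 = 19; deficit = 1/9

Write each e_j = u_j / sqrt(<u_j, u_j>) where u_j is the displayed integer vector. Then <v, e_j> = <v, u_j> / sqrt(<u_j, u_j>), so |<v, e_j>|^2 = <v, u_j>^2 / <u_j, u_j>.
Coefficients: <v, e_1> = 4/sqrt(6), <v, e_2> = -2/sqrt(66), <v, e_3> = -80/sqrt(396).
Square and sum: Σ |<v, e_j>|^2 = 170/9.
Compute ||v||^2 = v·v = 19.
Deficit = 19 − 170/9 = 1/9 ≥ 0, confirming Bessel's inequality. (The deficit equals ||v − Σ <v,e_j> e_j||^2, the squared distance from v to span{e_j}.)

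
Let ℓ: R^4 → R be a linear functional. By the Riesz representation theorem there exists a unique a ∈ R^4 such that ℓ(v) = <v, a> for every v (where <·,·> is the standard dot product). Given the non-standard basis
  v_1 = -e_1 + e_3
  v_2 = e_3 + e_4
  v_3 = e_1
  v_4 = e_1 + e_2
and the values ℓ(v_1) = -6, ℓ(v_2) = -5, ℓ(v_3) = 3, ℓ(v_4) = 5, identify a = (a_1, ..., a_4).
a = (3, 2, -3, -2)

Write a = (a_1, ..., a_4) in the standard basis. For each basis vector v_i, ℓ(v_i) = <v_i, a> is a linear equation in the a_j's. Collect the n equations into a matrix system V a = ℓ, where row i of V is v_i (expressed in the standard basis). Since V is invertible (lower-triangular with 1s on the diagonal, up to permutation), solve by back-substitution:
  V =
[[-1, 0, 1, 0],
 [0, 0, 1, 1],
 [1, 0, 0, 0],
 [1, 1, 0, 0]]
  V a = (-6, -5, 3, 5)
Solving gives a = (3, 2, -3, -2).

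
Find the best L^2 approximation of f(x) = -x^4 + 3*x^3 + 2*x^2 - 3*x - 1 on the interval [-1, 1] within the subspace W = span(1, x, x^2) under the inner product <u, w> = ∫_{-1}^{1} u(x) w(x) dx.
g(x) = 8*x^2/7 - 6*x/5 - 32/35

The best approximation g ∈ W is the orthogonal projection of f onto W. Writing g = a_0 + a_1 x + a_2 x^2, the coefficients solve the normal equations G · a = b where
  G_{ij} = <φ_i, φ_j> and b_i = <f, φ_i>, with φ_0 = 1, φ_1 = x, φ_2 = x^2.
G =
  [2, 0, 2/3]
  [0, 2/3, 0]
  [2/3, 0, 2/5],
b = (-16/15, -4/5, -16/105).
Solving gives a_0 = -32/35, a_1 = -6/5, a_2 = 8/7, so
  g(x) = 8*x^2/7 - 6*x/5 - 32/35.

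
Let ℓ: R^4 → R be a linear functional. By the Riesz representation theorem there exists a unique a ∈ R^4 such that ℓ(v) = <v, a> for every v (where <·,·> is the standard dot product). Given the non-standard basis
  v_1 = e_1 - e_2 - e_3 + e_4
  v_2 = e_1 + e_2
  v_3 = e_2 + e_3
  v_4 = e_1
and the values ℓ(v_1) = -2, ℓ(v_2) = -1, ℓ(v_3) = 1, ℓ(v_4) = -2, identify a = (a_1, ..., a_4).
a = (-2, 1, 0, 1)

Write a = (a_1, ..., a_4) in the standard basis. For each basis vector v_i, ℓ(v_i) = <v_i, a> is a linear equation in the a_j's. Collect the n equations into a matrix system V a = ℓ, where row i of V is v_i (expressed in the standard basis). Since V is invertible (lower-triangular with 1s on the diagonal, up to permutation), solve by back-substitution:
  V =
[[1, -1, -1, 1],
 [1, 1, 0, 0],
 [0, 1, 1, 0],
 [1, 0, 0, 0]]
  V a = (-2, -1, 1, -2)
Solving gives a = (-2, 1, 0, 1).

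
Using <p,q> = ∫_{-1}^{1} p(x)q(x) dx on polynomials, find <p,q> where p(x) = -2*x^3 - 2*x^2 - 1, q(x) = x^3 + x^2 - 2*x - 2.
<p,q> = 218/35

Expand the product: p(x)·q(x) = -2*x^6 - 4*x^5 + 2*x^4 + 7*x^3 + 3*x^2 + 2*x + 2.
∫_{-1}^{1} of each monomial x^k gives [2/(k+1) if k even, 0 if k odd]. Integrating term-by-term (or equivalently evaluating the antiderivative F(x) = -2*x^7/7 - 2*x^6/3 + 2*x^5/5 + 7*x^4/4 + x^3 + x^2 + 2*x at the endpoints):
  F(1) − F(−1) = 2183/420 − (-433/420) = 218/35.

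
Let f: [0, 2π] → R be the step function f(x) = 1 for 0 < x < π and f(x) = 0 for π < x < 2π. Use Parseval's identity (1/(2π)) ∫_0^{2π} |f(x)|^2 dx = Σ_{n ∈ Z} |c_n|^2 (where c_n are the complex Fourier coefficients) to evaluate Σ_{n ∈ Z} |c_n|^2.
Σ |c_n|^2 = 1/2

Parseval equates the L^2 energy of f (normalised by 1/(2π)) with the ℓ^2 sum of its Fourier coefficients: (1/(2π)) ∫_0^{2π} |f|^2 = Σ |c_n|^2.
Compute the left side: (1/(2π)) [∫_0^π 1^2 dx + ∫_π^{2π} 0^2 dx] = (1/(2π)) · (1π + 0π) = (1 + 0)/2 = 1/2.
So Σ_{n ∈ Z} |c_n|^2 = 1/2.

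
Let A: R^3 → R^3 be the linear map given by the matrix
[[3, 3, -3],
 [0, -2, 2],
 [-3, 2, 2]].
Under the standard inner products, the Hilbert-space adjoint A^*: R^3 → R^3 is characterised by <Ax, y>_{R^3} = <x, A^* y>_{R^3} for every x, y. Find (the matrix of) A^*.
A^* = A^T =
[[3, 0, -3],
 [3, -2, 2],
 [-3, 2, 2]]

For real matrices with standard dot products, the defining identity <Ax, y> = <x, A^* y> gives (Ax)^T y = x^T (A^*) y, i.e. x^T A^T y = x^T (A^*) y. Since this holds for all x, y, we must have A^* = A^T. Therefore
A^* =
[[3, 0, -3],
 [3, -2, 2],
 [-3, 2, 2]].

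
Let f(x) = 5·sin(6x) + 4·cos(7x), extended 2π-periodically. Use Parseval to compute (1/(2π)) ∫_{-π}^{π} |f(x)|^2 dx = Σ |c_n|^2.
Σ |c_n|^2 = 41/2

Expand |f|^2 and use orthogonality of {sin(nx), cos(mx)} on [-π, π]:
  ∫_{-π}^{π} sin(nx)^2 dx = π, ∫ cos(mx)^2 dx = π, and cross terms integrate to 0.
So ∫_{-π}^{π} f(x)^2 dx = 5^2 · π + 4^2 · π = (25 + 16)π.
Divide by 2π: (25 + 16)/2 = 41/2.
By Parseval, this equals Σ |c_n|^2.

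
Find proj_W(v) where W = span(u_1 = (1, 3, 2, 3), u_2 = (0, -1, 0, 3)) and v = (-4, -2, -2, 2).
proj_W(v) = (-64/97, -308/97, -128/97, 156/97)

Set up U = [u_1 | ... | u_2] ∈ R^(4×2). The projector onto W = col(U) is P = U (U^T U)^(-1) U^T.
Compute U^T U =
  [23, 6]
  [6, 10],
and U^T v = (-8, 8).
Solve U^T U · c = U^T v for the coefficients: c = (-64/97, 116/97). The projection is proj_W(v) = U c.
Check: (v - proj_W(v)) · u_1 = 0  (should be 0).
Check: (v - proj_W(v)) · u_2 = 0  (should be 0).
Result: proj_W(v) = (-64/97, -308/97, -128/97, 156/97).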